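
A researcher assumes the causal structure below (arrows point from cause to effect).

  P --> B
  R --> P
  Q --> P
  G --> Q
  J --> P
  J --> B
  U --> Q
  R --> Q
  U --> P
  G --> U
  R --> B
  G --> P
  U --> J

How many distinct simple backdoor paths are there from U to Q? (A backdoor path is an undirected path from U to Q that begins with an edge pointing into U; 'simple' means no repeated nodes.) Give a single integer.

A backdoor path from U to Q is any simple undirected path whose first edge points into U (i.e. leaves U via a parent).
Parents of U: {G}.
Enumerating:
  P1: U <- G -> Q
  P2: U <- G -> P <- J -> B <- R -> Q
  P3: U <- G -> P <- R -> Q
  P4: U <- G -> P <- Q
  P5: U <- G -> P -> B <- R -> Q
That exhausts the simple backdoor paths. Count: 5.

5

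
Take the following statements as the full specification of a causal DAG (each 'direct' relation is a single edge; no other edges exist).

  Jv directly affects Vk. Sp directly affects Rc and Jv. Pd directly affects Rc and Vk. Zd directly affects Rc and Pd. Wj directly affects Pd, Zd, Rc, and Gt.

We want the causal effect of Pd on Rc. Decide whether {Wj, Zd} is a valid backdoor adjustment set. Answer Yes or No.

Yes

Backdoor paths from Pd to Rc (paths whose first edge points into Pd):
  P1: Pd <- Wj -> Zd -> Rc
  P2: Pd <- Wj -> Rc
  P3: Pd <- Zd <- Wj -> Rc
  P4: Pd <- Zd -> Rc
Condition 1 (no descendant of Pd in the set): holds — descendants of Pd are {Rc, Vk}; none are in {Wj, Zd}.
Condition 2 (every backdoor path blocked by {Wj, Zd}):
  P1: blocked at fork node Wj ∈ conditioning set.
  P2: blocked at fork node Wj ∈ conditioning set.
  P3: blocked at chain node Zd ∈ conditioning set.
  P4: blocked at fork node Zd ∈ conditioning set.
{Wj, Zd} satisfies the backdoor criterion.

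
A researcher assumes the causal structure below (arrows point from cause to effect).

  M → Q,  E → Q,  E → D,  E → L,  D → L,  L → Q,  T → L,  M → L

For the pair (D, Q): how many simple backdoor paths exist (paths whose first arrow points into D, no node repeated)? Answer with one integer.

A backdoor path from D to Q is any simple undirected path whose first edge points into D (i.e. leaves D via a parent).
Parents of D: {E}.
Enumerating:
  P1: D <- E -> L <- M -> Q
  P2: D <- E -> L -> Q
  P3: D <- E -> Q
That exhausts the simple backdoor paths. Count: 3.

3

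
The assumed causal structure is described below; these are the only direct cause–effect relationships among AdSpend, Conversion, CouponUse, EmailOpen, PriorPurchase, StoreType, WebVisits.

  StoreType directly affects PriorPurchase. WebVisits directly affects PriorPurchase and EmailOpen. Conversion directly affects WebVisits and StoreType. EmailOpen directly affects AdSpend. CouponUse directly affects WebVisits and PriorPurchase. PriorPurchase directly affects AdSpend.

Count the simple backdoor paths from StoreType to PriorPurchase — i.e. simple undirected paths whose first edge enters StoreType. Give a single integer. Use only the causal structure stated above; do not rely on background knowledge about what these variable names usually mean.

A backdoor path from StoreType to PriorPurchase is any simple undirected path whose first edge points into StoreType (i.e. leaves StoreType via a parent).
Parents of StoreType: {Conversion}.
Enumerating:
  P1: StoreType <- Conversion -> WebVisits <- CouponUse -> PriorPurchase
  P2: StoreType <- Conversion -> WebVisits -> EmailOpen -> AdSpend <- PriorPurchase
  P3: StoreType <- Conversion -> WebVisits -> PriorPurchase
That exhausts the simple backdoor paths. Count: 3.

3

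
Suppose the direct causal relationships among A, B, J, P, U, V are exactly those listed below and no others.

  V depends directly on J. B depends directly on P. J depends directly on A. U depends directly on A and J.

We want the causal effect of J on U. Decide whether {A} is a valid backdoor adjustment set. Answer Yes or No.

Yes

Backdoor paths from J to U (paths whose first edge points into J):
  P1: J <- A -> U
Condition 1 (no descendant of J in the set): holds — descendants of J are {U, V}; none are in {A}.
Condition 2 (every backdoor path blocked by {A}):
  P1: blocked at fork node A ∈ conditioning set.
{A} satisfies the backdoor criterion.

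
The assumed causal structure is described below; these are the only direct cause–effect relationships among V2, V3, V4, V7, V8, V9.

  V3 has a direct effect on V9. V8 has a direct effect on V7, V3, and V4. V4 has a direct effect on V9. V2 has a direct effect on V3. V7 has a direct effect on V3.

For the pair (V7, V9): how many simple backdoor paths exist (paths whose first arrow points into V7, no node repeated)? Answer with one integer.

2

A backdoor path from V7 to V9 is any simple undirected path whose first edge points into V7 (i.e. leaves V7 via a parent).
Parents of V7: {V8}.
Enumerating:
  P1: V7 <- V8 -> V4 -> V9
  P2: V7 <- V8 -> V3 -> V9
That exhausts the simple backdoor paths. Count: 2.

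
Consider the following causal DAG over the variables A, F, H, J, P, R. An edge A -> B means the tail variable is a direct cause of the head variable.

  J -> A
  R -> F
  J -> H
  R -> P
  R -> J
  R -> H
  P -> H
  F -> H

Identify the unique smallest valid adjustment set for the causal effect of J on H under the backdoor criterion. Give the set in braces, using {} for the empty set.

Variables eligible for adjustment (non-descendants of J, excluding J and H): {F, P, R}.
Backdoor paths from J to H:
  P1: J <- R -> F -> H
  P2: J <- R -> P -> H
  P3: J <- R -> H
The empty set is not sufficient: P1 (J <- R -> F -> H) has no collider blocking it and no conditioned non-collider, so it is open.
Try {R}:
  P1: blocked at fork node R ∈ conditioning set.
  P2: blocked at fork node R ∈ conditioning set.
  P3: blocked at fork node R ∈ conditioning set.
{R} contains no descendant of J and blocks every backdoor path.
No other singleton works — e.g. {F} leaves P2 open — so {R} is the unique smallest valid adjustment set.

{R}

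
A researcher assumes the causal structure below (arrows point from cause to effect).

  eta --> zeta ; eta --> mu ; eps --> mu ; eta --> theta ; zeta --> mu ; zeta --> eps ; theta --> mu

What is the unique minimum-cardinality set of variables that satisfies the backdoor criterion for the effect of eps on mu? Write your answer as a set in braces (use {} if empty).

{zeta}

Variables eligible for adjustment (non-descendants of eps, excluding eps and mu): {eta, theta, zeta}.
Backdoor paths from eps to mu:
  P1: eps <- zeta <- eta -> theta -> mu
  P2: eps <- zeta <- eta -> mu
  P3: eps <- zeta -> mu
The empty set is not sufficient: P1 (eps <- zeta <- eta -> theta -> mu) has no collider blocking it and no conditioned non-collider, so it is open.
Try {zeta}:
  P1: blocked at chain node zeta ∈ conditioning set.
  P2: blocked at chain node zeta ∈ conditioning set.
  P3: blocked at fork node zeta ∈ conditioning set.
{zeta} contains no descendant of eps and blocks every backdoor path.
No other singleton works — e.g. {eta} leaves P3 open — so {zeta} is the unique smallest valid adjustment set.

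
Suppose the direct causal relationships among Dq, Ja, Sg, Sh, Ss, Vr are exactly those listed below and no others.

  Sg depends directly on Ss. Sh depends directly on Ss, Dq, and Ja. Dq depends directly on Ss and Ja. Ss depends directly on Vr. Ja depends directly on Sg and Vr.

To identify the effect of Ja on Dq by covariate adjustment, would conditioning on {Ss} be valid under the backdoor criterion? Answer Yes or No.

Backdoor paths from Ja to Dq (paths whose first edge points into Ja):
  P1: Ja <- Vr -> Ss -> Dq
  P2: Ja <- Vr -> Ss -> Sh <- Dq
  P3: Ja <- Sg <- Ss -> Dq
  P4: Ja <- Sg <- Ss -> Sh <- Dq
Condition 1 (no descendant of Ja in the set): holds — descendants of Ja are {Dq, Sh}; none are in {Ss}.
Condition 2 (every backdoor path blocked by {Ss}):
  P1: blocked at chain node Ss ∈ conditioning set.
  P2: blocked at chain node Ss ∈ conditioning set.
  P3: blocked at fork node Ss ∈ conditioning set.
  P4: blocked at fork node Ss ∈ conditioning set.
{Ss} satisfies the backdoor criterion.

Yes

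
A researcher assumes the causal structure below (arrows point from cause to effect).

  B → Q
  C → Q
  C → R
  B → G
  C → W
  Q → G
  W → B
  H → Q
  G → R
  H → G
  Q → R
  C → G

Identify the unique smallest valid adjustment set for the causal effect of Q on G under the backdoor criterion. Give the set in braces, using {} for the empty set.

Variables eligible for adjustment (non-descendants of Q, excluding Q and G): {B, C, H, W}.
Backdoor paths from Q to G:
  P1: Q <- C -> W -> B -> G
  P2: Q <- C -> G
  P3: Q <- C -> R <- G
  P4: Q <- B <- W <- C -> G
  P5: Q <- B <- W <- C -> R <- G
  P6: Q <- B -> G
  P7: Q <- H -> G
The empty set is not sufficient: P1 (Q <- C -> W -> B -> G) has no collider blocking it and no conditioned non-collider, so it is open.
Try {B, C, H}:
  P1: blocked at fork node C ∈ conditioning set.
  P2: blocked at fork node C ∈ conditioning set.
  P3: blocked at fork node C ∈ conditioning set.
  P4: blocked at chain node B ∈ conditioning set.
  P5: blocked at chain node B ∈ conditioning set.
  P6: blocked at fork node B ∈ conditioning set.
  P7: blocked at fork node H ∈ conditioning set.
{B, C, H} contains no descendant of Q and blocks every backdoor path.
Every element of {B, C, H} is needed (dropping B leaves P6 open; dropping C leaves P2 open; dropping H leaves P7 open), so no proper subset is valid.
Among all size-3 subsets of the eligible variables, only {B, C, H} blocks every backdoor path, so it is the unique smallest valid adjustment set.

{B, C, H}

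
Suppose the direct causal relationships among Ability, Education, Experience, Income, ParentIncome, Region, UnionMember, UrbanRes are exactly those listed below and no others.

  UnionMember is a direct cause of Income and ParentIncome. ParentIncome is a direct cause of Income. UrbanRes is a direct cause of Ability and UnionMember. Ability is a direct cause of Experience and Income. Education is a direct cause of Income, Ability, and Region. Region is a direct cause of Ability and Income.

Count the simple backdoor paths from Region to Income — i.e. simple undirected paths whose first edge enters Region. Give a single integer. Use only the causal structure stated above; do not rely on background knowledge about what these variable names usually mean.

4

A backdoor path from Region to Income is any simple undirected path whose first edge points into Region (i.e. leaves Region via a parent).
Parents of Region: {Education}.
Enumerating:
  P1: Region <- Education -> Ability <- UrbanRes -> UnionMember -> ParentIncome -> Income
  P2: Region <- Education -> Ability <- UrbanRes -> UnionMember -> Income
  P3: Region <- Education -> Ability -> Income
  P4: Region <- Education -> Income
That exhausts the simple backdoor paths. Count: 4.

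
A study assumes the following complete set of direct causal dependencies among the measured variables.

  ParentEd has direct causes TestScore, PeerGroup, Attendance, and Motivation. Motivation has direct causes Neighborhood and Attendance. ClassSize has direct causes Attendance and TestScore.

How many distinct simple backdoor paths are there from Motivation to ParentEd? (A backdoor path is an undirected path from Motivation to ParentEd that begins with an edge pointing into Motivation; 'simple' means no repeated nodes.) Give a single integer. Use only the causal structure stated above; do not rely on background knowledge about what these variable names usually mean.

2

A backdoor path from Motivation to ParentEd is any simple undirected path whose first edge points into Motivation (i.e. leaves Motivation via a parent).
Parents of Motivation: {Attendance, Neighborhood}.
Enumerating:
  P1: Motivation <- Attendance -> ClassSize <- TestScore -> ParentEd
  P2: Motivation <- Attendance -> ParentEd
That exhausts the simple backdoor paths. Count: 2.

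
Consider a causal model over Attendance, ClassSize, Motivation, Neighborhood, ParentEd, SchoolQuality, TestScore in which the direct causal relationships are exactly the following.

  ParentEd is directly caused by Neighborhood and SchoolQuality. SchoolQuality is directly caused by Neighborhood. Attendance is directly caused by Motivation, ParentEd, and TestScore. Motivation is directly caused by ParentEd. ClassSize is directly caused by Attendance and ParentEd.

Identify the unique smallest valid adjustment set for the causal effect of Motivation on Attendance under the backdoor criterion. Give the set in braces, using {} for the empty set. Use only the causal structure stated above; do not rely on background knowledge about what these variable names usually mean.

Variables eligible for adjustment (non-descendants of Motivation, excluding Motivation and Attendance): {Neighborhood, ParentEd, SchoolQuality, TestScore}.
Backdoor paths from Motivation to Attendance:
  P1: Motivation <- ParentEd -> Attendance
  P2: Motivation <- ParentEd -> ClassSize <- Attendance
The empty set is not sufficient: P1 (Motivation <- ParentEd -> Attendance) has no collider blocking it and no conditioned non-collider, so it is open.
Try {ParentEd}:
  P1: blocked at fork node ParentEd ∈ conditioning set.
  P2: blocked at fork node ParentEd ∈ conditioning set.
{ParentEd} contains no descendant of Motivation and blocks every backdoor path.
No other singleton works — e.g. {Neighborhood} leaves P1 open — so {ParentEd} is the unique smallest valid adjustment set.

{ParentEd}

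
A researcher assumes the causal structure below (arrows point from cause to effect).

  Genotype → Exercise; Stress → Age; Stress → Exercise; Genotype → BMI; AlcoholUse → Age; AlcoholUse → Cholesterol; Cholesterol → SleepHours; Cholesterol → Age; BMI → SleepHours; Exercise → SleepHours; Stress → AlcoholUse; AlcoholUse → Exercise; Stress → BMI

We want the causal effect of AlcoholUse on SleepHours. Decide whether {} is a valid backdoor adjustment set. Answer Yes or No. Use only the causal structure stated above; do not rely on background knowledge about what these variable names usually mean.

No

Backdoor paths from AlcoholUse to SleepHours (paths whose first edge points into AlcoholUse):
  P1: AlcoholUse <- Stress -> Exercise <- Genotype -> BMI -> SleepHours
  P2: AlcoholUse <- Stress -> Exercise -> SleepHours
  P3: AlcoholUse <- Stress -> BMI <- Genotype -> Exercise -> SleepHours
  P4: AlcoholUse <- Stress -> BMI -> SleepHours
  P5: AlcoholUse <- Stress -> Age <- Cholesterol -> SleepHours
Condition 1 (no descendant of AlcoholUse in the set): holds — descendants of AlcoholUse are {Age, Cholesterol, Exercise, SleepHours}; none are in {}.
Condition 2 (every backdoor path blocked by {}):
  P1: blocked at collider Exercise (neither it nor any descendant is in the conditioning set).
  P2: open — no interior node is in the conditioning set.
  P3: blocked at collider BMI (neither it nor any descendant is in the conditioning set).
  P4: open — no interior node is in the conditioning set.
  P5: blocked at collider Age (neither it nor any descendant is in the conditioning set).
{} does not satisfy the backdoor criterion.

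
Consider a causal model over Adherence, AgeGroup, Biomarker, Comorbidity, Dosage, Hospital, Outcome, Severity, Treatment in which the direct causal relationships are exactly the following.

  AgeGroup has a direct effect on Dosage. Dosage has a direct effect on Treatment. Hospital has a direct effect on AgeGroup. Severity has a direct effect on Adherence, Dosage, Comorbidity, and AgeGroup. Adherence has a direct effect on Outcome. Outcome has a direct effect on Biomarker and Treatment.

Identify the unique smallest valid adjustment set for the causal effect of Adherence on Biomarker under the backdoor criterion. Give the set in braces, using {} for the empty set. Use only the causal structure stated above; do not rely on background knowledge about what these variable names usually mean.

{}

Variables eligible for adjustment (non-descendants of Adherence, excluding Adherence and Biomarker): {AgeGroup, Comorbidity, Dosage, Hospital, Severity}.
Backdoor paths from Adherence to Biomarker:
  P1: Adherence <- Severity -> AgeGroup -> Dosage -> Treatment <- Outcome -> Biomarker
  P2: Adherence <- Severity -> Dosage -> Treatment <- Outcome -> Biomarker
Each backdoor path contains an unconditioned collider, so every path is already blocked with the empty conditioning set:
  P1: blocked at collider Treatment (neither it nor any descendant is in the conditioning set).
  P2: blocked at collider Treatment (neither it nor any descendant is in the conditioning set).
The empty set is therefore the unique smallest valid set.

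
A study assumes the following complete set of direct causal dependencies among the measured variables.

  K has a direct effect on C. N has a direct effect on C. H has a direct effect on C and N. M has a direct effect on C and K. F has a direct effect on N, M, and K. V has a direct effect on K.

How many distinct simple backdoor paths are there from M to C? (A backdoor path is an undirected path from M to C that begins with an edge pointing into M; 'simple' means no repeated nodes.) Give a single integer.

A backdoor path from M to C is any simple undirected path whose first edge points into M (i.e. leaves M via a parent).
Parents of M: {F}.
Enumerating:
  P1: M <- F -> K -> C
  P2: M <- F -> N <- H -> C
  P3: M <- F -> N -> C
That exhausts the simple backdoor paths. Count: 3.

3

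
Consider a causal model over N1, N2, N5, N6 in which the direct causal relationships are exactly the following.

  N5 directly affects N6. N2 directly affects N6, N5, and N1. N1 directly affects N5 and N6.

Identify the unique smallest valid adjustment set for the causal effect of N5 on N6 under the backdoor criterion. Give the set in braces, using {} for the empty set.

Variables eligible for adjustment (non-descendants of N5, excluding N5 and N6): {N1, N2}.
Backdoor paths from N5 to N6:
  P1: N5 <- N2 -> N1 -> N6
  P2: N5 <- N2 -> N6
  P3: N5 <- N1 <- N2 -> N6
  P4: N5 <- N1 -> N6
The empty set is not sufficient: P1 (N5 <- N2 -> N1 -> N6) has no collider blocking it and no conditioned non-collider, so it is open.
Try {N1, N2}:
  P1: blocked at fork node N2 ∈ conditioning set.
  P2: blocked at fork node N2 ∈ conditioning set.
  P3: blocked at chain node N1 ∈ conditioning set.
  P4: blocked at fork node N1 ∈ conditioning set.
{N1, N2} contains no descendant of N5 and blocks every backdoor path.
Every element of {N1, N2} is needed (dropping N1 leaves P4 open; dropping N2 leaves P2 open), so no proper subset is valid.
Among all size-2 subsets of the eligible variables, only {N1, N2} blocks every backdoor path, so it is the unique smallest valid adjustment set.

{N1, N2}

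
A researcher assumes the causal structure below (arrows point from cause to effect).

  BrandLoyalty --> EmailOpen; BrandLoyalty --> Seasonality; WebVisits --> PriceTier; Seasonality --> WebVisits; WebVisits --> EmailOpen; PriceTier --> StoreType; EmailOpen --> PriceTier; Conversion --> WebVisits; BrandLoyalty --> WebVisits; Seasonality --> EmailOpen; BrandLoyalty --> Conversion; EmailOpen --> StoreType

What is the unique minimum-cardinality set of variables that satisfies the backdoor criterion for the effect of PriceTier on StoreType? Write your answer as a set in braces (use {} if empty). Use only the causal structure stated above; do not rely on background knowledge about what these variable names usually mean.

{EmailOpen}

Variables eligible for adjustment (non-descendants of PriceTier, excluding PriceTier and StoreType): {BrandLoyalty, Conversion, EmailOpen, Seasonality, WebVisits}.
Backdoor paths from PriceTier to StoreType:
  P1: PriceTier <- WebVisits <- BrandLoyalty -> Seasonality -> EmailOpen -> StoreType
  P2: PriceTier <- WebVisits <- BrandLoyalty -> EmailOpen -> StoreType
  P3: PriceTier <- WebVisits <- Seasonality <- BrandLoyalty -> EmailOpen -> StoreType
  P4: PriceTier <- WebVisits <- Seasonality -> EmailOpen -> StoreType
  P5: PriceTier <- WebVisits <- Conversion <- BrandLoyalty -> Seasonality -> EmailOpen -> StoreType
  P6: PriceTier <- WebVisits <- Conversion <- BrandLoyalty -> EmailOpen -> StoreType
  P7: PriceTier <- WebVisits -> EmailOpen -> StoreType
  P8: PriceTier <- EmailOpen -> StoreType
The empty set is not sufficient: P1 (PriceTier <- WebVisits <- BrandLoyalty -> Seasonality -> EmailOpen -> StoreType) has no collider blocking it and no conditioned non-collider, so it is open.
Try {EmailOpen}:
  P1: blocked at chain node EmailOpen ∈ conditioning set.
  P2: blocked at chain node EmailOpen ∈ conditioning set.
  P3: blocked at chain node EmailOpen ∈ conditioning set.
  P4: blocked at chain node EmailOpen ∈ conditioning set.
  P5: blocked at chain node EmailOpen ∈ conditioning set.
  P6: blocked at chain node EmailOpen ∈ conditioning set.
  P7: blocked at chain node EmailOpen ∈ conditioning set.
  P8: blocked at fork node EmailOpen ∈ conditioning set.
{EmailOpen} contains no descendant of PriceTier and blocks every backdoor path.
No other singleton works — e.g. {BrandLoyalty} leaves P4 open — so {EmailOpen} is the unique smallest valid adjustment set.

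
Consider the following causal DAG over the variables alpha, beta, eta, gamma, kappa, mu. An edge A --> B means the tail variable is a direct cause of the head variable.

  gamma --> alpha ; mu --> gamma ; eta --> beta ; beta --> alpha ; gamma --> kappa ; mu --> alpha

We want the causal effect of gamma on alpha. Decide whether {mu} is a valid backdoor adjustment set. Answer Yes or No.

Backdoor paths from gamma to alpha (paths whose first edge points into gamma):
  P1: gamma <- mu -> alpha
Condition 1 (no descendant of gamma in the set): holds — descendants of gamma are {alpha, kappa}; none are in {mu}.
Condition 2 (every backdoor path blocked by {mu}):
  P1: blocked at fork node mu ∈ conditioning set.
{mu} satisfies the backdoor criterion.

Yes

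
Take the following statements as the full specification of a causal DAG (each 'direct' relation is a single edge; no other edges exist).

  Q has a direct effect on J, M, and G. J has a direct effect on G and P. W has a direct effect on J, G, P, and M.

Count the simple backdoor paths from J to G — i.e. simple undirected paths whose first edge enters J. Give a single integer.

A backdoor path from J to G is any simple undirected path whose first edge points into J (i.e. leaves J via a parent).
Parents of J: {Q, W}.
Enumerating:
  P1: J <- Q -> G
  P2: J <- Q -> M <- W -> G
  P3: J <- W -> G
  P4: J <- W -> M <- Q -> G
That exhausts the simple backdoor paths. Count: 4.

4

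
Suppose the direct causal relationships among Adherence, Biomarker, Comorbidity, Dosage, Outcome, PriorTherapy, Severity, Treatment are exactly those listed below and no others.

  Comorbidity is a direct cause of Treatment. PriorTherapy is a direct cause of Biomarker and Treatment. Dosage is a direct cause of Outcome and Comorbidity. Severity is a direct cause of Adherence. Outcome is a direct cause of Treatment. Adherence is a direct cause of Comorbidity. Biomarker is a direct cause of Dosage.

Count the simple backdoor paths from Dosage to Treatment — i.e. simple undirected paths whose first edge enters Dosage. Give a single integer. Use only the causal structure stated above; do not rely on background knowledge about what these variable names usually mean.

1

A backdoor path from Dosage to Treatment is any simple undirected path whose first edge points into Dosage (i.e. leaves Dosage via a parent).
Parents of Dosage: {Biomarker}.
Enumerating:
  P1: Dosage <- Biomarker <- PriorTherapy -> Treatment
That exhausts the simple backdoor paths. Count: 1.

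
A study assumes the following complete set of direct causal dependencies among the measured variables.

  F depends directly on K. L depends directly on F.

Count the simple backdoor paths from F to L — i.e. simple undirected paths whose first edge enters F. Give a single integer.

A backdoor path from F to L is any simple undirected path whose first edge points into F (i.e. leaves F via a parent).
Parents of F: {K}.
No simple path from any parent of F reaches L without revisiting F, so there are no backdoor paths.

0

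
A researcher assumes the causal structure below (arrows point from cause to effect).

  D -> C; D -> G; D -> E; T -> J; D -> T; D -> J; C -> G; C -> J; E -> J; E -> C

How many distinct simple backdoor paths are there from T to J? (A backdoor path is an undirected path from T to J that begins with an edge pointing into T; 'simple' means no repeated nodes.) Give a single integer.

7

A backdoor path from T to J is any simple undirected path whose first edge points into T (i.e. leaves T via a parent).
Parents of T: {D}.
Enumerating:
  P1: T <- D -> E -> C -> J
  P2: T <- D -> E -> J
  P3: T <- D -> C <- E -> J
  P4: T <- D -> C -> J
  P5: T <- D -> G <- C <- E -> J
  P6: T <- D -> G <- C -> J
  P7: T <- D -> J
That exhausts the simple backdoor paths. Count: 7.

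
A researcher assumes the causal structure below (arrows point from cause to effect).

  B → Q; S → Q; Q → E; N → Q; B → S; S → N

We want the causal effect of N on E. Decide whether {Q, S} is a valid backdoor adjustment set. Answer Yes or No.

Backdoor paths from N to E (paths whose first edge points into N):
  P1: N <- S <- B -> Q -> E
  P2: N <- S -> Q -> E
Condition 1 (no descendant of N in the set): FAILS — Q is a descendant of N.
Condition 2 (every backdoor path blocked by {Q, S}):
  P1: blocked at chain node S ∈ conditioning set.
  P2: blocked at fork node S ∈ conditioning set.
{Q, S} does not satisfy the backdoor criterion.

No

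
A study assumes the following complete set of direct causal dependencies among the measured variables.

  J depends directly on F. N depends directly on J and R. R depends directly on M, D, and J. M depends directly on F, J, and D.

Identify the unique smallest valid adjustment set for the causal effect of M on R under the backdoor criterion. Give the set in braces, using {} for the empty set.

Variables eligible for adjustment (non-descendants of M, excluding M and R): {D, F, J}.
Backdoor paths from M to R:
  P1: M <- D -> R
  P2: M <- F -> J -> R
  P3: M <- F -> J -> N <- R
  P4: M <- J -> R
  P5: M <- J -> N <- R
The empty set is not sufficient: P1 (M <- D -> R) has no collider blocking it and no conditioned non-collider, so it is open.
Try {D, J}:
  P1: blocked at fork node D ∈ conditioning set.
  P2: blocked at chain node J ∈ conditioning set.
  P3: blocked at chain node J ∈ conditioning set.
  P4: blocked at fork node J ∈ conditioning set.
  P5: blocked at fork node J ∈ conditioning set.
{D, J} contains no descendant of M and blocks every backdoor path.
Every element of {D, J} is needed (dropping D leaves P1 open; dropping J leaves P2 open), so no proper subset is valid.
Among all size-2 subsets of the eligible variables, only {D, J} blocks every backdoor path, so it is the unique smallest valid adjustment set.

{D, J}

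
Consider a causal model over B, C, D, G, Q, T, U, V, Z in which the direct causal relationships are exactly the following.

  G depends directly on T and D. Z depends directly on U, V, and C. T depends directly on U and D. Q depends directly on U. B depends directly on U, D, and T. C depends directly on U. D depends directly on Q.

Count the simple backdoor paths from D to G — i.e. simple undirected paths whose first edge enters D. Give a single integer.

2

A backdoor path from D to G is any simple undirected path whose first edge points into D (i.e. leaves D via a parent).
Parents of D: {Q}.
Enumerating:
  P1: D <- Q <- U -> T -> G
  P2: D <- Q <- U -> B <- T -> G
That exhausts the simple backdoor paths. Count: 2.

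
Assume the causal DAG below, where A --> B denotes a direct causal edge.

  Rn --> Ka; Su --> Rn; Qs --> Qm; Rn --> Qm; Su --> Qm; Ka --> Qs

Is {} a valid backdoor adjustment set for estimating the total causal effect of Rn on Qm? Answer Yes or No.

No

Backdoor paths from Rn to Qm (paths whose first edge points into Rn):
  P1: Rn <- Su -> Qm
Condition 1 (no descendant of Rn in the set): holds — descendants of Rn are {Ka, Qm, Qs}; none are in {}.
Condition 2 (every backdoor path blocked by {}):
  P1: open — no interior node is in the conditioning set.
{} does not satisfy the backdoor criterion.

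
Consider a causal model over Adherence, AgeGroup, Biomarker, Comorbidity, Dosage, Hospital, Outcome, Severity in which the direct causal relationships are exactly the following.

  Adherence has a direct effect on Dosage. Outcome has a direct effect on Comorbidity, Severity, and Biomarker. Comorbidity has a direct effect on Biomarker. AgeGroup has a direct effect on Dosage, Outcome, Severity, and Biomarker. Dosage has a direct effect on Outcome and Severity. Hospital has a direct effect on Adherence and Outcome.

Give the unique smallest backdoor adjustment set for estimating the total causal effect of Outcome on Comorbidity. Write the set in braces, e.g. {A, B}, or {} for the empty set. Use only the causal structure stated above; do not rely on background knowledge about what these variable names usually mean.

Variables eligible for adjustment (non-descendants of Outcome, excluding Outcome and Comorbidity): {Adherence, AgeGroup, Dosage, Hospital}.
Backdoor paths from Outcome to Comorbidity:
  P1: Outcome <- Hospital -> Adherence -> Dosage <- AgeGroup -> Biomarker <- Comorbidity
  P2: Outcome <- Hospital -> Adherence -> Dosage -> Severity <- AgeGroup -> Biomarker <- Comorbidity
  P3: Outcome <- AgeGroup -> Biomarker <- Comorbidity
  P4: Outcome <- Dosage <- AgeGroup -> Biomarker <- Comorbidity
  P5: Outcome <- Dosage -> Severity <- AgeGroup -> Biomarker <- Comorbidity
Each backdoor path contains an unconditioned collider, so every path is already blocked with the empty conditioning set:
  P1: blocked at collider Dosage (neither it nor any descendant is in the conditioning set).
  P2: blocked at collider Severity (neither it nor any descendant is in the conditioning set).
  P3: blocked at collider Biomarker (neither it nor any descendant is in the conditioning set).
  P4: blocked at collider Biomarker (neither it nor any descendant is in the conditioning set).
  P5: blocked at collider Severity (neither it nor any descendant is in the conditioning set).
The empty set is therefore the unique smallest valid set.

{}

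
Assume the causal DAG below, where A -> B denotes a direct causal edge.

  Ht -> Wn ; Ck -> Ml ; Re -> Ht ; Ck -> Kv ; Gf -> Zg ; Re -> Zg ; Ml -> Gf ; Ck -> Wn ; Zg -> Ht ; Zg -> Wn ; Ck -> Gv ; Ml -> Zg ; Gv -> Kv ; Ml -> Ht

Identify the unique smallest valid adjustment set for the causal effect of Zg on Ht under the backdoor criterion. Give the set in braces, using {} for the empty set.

{Ml, Re}

Variables eligible for adjustment (non-descendants of Zg, excluding Zg and Ht): {Ck, Gf, Gv, Kv, Ml, Re}.
Backdoor paths from Zg to Ht:
  P1: Zg <- Re -> Ht
  P2: Zg <- Ml <- Ck -> Wn <- Ht
  P3: Zg <- Ml -> Ht
  P4: Zg <- Gf <- Ml <- Ck -> Wn <- Ht
  P5: Zg <- Gf <- Ml -> Ht
The empty set is not sufficient: P1 (Zg <- Re -> Ht) has no collider blocking it and no conditioned non-collider, so it is open.
Try {Ml, Re}:
  P1: blocked at fork node Re ∈ conditioning set.
  P2: blocked at chain node Ml ∈ conditioning set.
  P3: blocked at fork node Ml ∈ conditioning set.
  P4: blocked at chain node Ml ∈ conditioning set.
  P5: blocked at fork node Ml ∈ conditioning set.
{Ml, Re} contains no descendant of Zg and blocks every backdoor path.
Every element of {Ml, Re} is needed (dropping Ml leaves P3 open; dropping Re leaves P1 open), so no proper subset is valid.
Among all size-2 subsets of the eligible variables, only {Ml, Re} blocks every backdoor path, so it is the unique smallest valid adjustment set.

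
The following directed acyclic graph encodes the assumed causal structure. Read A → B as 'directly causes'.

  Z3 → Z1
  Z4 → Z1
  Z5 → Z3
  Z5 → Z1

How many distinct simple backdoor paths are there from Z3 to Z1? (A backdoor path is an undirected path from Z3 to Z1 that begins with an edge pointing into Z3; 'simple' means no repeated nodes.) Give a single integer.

A backdoor path from Z3 to Z1 is any simple undirected path whose first edge points into Z3 (i.e. leaves Z3 via a parent).
Parents of Z3: {Z5}.
Enumerating:
  P1: Z3 <- Z5 -> Z1
That exhausts the simple backdoor paths. Count: 1.

1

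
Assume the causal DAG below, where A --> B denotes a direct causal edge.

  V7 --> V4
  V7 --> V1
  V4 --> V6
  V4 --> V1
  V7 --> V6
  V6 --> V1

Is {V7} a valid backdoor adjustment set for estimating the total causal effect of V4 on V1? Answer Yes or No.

Backdoor paths from V4 to V1 (paths whose first edge points into V4):
  P1: V4 <- V7 -> V6 -> V1
  P2: V4 <- V7 -> V1
Condition 1 (no descendant of V4 in the set): holds — descendants of V4 are {V1, V6}; none are in {V7}.
Condition 2 (every backdoor path blocked by {V7}):
  P1: blocked at fork node V7 ∈ conditioning set.
  P2: blocked at fork node V7 ∈ conditioning set.
{V7} satisfies the backdoor criterion.

Yes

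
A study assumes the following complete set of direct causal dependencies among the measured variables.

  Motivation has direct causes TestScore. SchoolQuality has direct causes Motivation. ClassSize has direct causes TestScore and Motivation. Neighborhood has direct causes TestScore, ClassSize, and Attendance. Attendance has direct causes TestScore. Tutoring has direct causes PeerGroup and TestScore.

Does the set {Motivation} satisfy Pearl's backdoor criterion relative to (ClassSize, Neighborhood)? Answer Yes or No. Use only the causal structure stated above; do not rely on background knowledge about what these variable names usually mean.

No

Backdoor paths from ClassSize to Neighborhood (paths whose first edge points into ClassSize):
  P1: ClassSize <- TestScore -> Attendance -> Neighborhood
  P2: ClassSize <- TestScore -> Neighborhood
  P3: ClassSize <- Motivation <- TestScore -> Attendance -> Neighborhood
  P4: ClassSize <- Motivation <- TestScore -> Neighborhood
Condition 1 (no descendant of ClassSize in the set): holds — descendants of ClassSize are {Neighborhood}; none are in {Motivation}.
Condition 2 (every backdoor path blocked by {Motivation}):
  P1: open — no interior node is in the conditioning set.
  P2: open — no interior node is in the conditioning set.
  P3: blocked at chain node Motivation ∈ conditioning set.
  P4: blocked at chain node Motivation ∈ conditioning set.
{Motivation} does not satisfy the backdoor criterion.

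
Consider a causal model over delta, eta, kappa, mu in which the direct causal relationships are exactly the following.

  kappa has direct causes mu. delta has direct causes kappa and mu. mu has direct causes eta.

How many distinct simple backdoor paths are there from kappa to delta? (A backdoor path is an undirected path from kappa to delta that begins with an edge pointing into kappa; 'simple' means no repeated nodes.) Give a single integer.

A backdoor path from kappa to delta is any simple undirected path whose first edge points into kappa (i.e. leaves kappa via a parent).
Parents of kappa: {mu}.
Enumerating:
  P1: kappa <- mu -> delta
That exhausts the simple backdoor paths. Count: 1.

1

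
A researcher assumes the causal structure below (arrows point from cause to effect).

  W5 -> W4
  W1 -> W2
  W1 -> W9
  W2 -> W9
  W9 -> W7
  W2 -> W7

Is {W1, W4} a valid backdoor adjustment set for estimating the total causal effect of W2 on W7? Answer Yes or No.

Yes

Backdoor paths from W2 to W7 (paths whose first edge points into W2):
  P1: W2 <- W1 -> W9 -> W7
Condition 1 (no descendant of W2 in the set): holds — descendants of W2 are {W7, W9}; none are in {W1, W4}.
Condition 2 (every backdoor path blocked by {W1, W4}):
  P1: blocked at fork node W1 ∈ conditioning set.
{W1, W4} satisfies the backdoor criterion.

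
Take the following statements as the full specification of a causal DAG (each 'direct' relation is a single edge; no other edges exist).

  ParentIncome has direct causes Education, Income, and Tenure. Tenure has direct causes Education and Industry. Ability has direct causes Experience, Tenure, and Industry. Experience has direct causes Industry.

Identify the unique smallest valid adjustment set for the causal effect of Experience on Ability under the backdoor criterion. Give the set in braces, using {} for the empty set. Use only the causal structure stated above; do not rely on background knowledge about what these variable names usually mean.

{Industry}

Variables eligible for adjustment (non-descendants of Experience, excluding Experience and Ability): {Education, Income, Industry, ParentIncome, Tenure}.
Backdoor paths from Experience to Ability:
  P1: Experience <- Industry -> Tenure -> Ability
  P2: Experience <- Industry -> Ability
The empty set is not sufficient: P1 (Experience <- Industry -> Tenure -> Ability) has no collider blocking it and no conditioned non-collider, so it is open.
Try {Industry}:
  P1: blocked at fork node Industry ∈ conditioning set.
  P2: blocked at fork node Industry ∈ conditioning set.
{Industry} contains no descendant of Experience and blocks every backdoor path.
No other singleton works — e.g. {Education} leaves P1 open — so {Industry} is the unique smallest valid adjustment set.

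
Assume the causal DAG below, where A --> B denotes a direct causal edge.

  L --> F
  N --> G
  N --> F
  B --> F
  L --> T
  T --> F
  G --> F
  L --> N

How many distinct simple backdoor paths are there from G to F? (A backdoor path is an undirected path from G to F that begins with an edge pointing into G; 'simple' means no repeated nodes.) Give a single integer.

A backdoor path from G to F is any simple undirected path whose first edge points into G (i.e. leaves G via a parent).
Parents of G: {N}.
Enumerating:
  P1: G <- N <- L -> T -> F
  P2: G <- N <- L -> F
  P3: G <- N -> F
That exhausts the simple backdoor paths. Count: 3.

3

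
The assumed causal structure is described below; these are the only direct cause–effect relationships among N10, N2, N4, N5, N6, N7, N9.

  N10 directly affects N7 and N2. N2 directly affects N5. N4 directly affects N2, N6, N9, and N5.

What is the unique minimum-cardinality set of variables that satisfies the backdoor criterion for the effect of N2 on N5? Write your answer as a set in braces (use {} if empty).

{N4}

Variables eligible for adjustment (non-descendants of N2, excluding N2 and N5): {N10, N4, N6, N7, N9}.
Backdoor paths from N2 to N5:
  P1: N2 <- N4 -> N5
The empty set is not sufficient: P1 (N2 <- N4 -> N5) has no collider blocking it and no conditioned non-collider, so it is open.
Try {N4}:
  P1: blocked at fork node N4 ∈ conditioning set.
{N4} contains no descendant of N2 and blocks every backdoor path.
No other singleton works — e.g. {N10} leaves P1 open — so {N4} is the unique smallest valid adjustment set.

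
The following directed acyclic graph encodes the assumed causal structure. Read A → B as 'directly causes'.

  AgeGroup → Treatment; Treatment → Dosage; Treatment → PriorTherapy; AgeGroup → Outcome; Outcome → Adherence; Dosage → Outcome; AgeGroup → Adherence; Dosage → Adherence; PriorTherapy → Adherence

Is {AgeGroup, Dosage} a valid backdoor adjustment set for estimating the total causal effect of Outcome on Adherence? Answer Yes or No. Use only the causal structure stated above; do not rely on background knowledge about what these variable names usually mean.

Backdoor paths from Outcome to Adherence (paths whose first edge points into Outcome):
  P1: Outcome <- AgeGroup -> Treatment -> Dosage -> Adherence
  P2: Outcome <- AgeGroup -> Treatment -> PriorTherapy -> Adherence
  P3: Outcome <- AgeGroup -> Adherence
  P4: Outcome <- Dosage <- Treatment <- AgeGroup -> Adherence
  P5: Outcome <- Dosage <- Treatment -> PriorTherapy -> Adherence
  P6: Outcome <- Dosage -> Adherence
Condition 1 (no descendant of Outcome in the set): holds — descendants of Outcome are {Adherence}; none are in {AgeGroup, Dosage}.
Condition 2 (every backdoor path blocked by {AgeGroup, Dosage}):
  P1: blocked at fork node AgeGroup ∈ conditioning set.
  P2: blocked at fork node AgeGroup ∈ conditioning set.
  P3: blocked at fork node AgeGroup ∈ conditioning set.
  P4: blocked at chain node Dosage ∈ conditioning set.
  P5: blocked at chain node Dosage ∈ conditioning set.
  P6: blocked at fork node Dosage ∈ conditioning set.
{AgeGroup, Dosage} satisfies the backdoor criterion.

Yes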